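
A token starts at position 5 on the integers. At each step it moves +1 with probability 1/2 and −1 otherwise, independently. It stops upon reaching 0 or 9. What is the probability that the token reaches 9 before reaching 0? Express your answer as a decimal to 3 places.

0.556

With a fair step, P(i) = ½P(i−1) + ½P(i+1) with P(0)=0, P(9)=1 has the linear solution P(i) = i/9.
P(5) = 5/9 ≈ 0.556.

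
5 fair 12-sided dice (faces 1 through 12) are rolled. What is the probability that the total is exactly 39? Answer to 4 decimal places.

There are 12^5 = 248832 equally likely outcomes.
The number of ordered 5-tuples from {1,…,12} summing to 39 is 9075.
P(sum = 39) = 9075/248832 = 3025/82944 ≈ 0.0365.

0.0365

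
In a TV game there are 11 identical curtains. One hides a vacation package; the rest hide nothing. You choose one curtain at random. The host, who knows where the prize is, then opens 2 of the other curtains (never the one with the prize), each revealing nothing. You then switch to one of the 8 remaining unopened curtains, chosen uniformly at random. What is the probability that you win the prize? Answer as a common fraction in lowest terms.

Your original curtain holds the prize with probability 1/11, so the other 10 collectively hold it with probability 10/11.
The host can always find 2 empty curtains to open, so the reveals don't change that 10/11; it is now spread over the 8 remaining unopened curtains.
P(win by switching) = (10/11) · (1/8) = 5/44.

5/44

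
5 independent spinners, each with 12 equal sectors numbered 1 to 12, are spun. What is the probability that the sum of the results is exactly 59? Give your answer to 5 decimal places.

0.00002

There are 12^5 = 248832 equally likely outcomes.
The number of ordered 5-tuples from {1,…,12} summing to 59 is 5.
P(sum = 59) = 5/248832 ≈ 0.00002.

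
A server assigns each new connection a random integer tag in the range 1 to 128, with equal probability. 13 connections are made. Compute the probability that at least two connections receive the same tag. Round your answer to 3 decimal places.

It's easier to compute the probability that all 13 are distinct.
P(all distinct) = 128/128 · 127/128 · ··· · 116/128 ≈ 0.532.
So the probability of at least one match is 1 − 0.532 = 0.468.

0.468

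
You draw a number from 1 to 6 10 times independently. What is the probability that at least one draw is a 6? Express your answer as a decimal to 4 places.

P(no draw is a 6) = (5/6)^10 ≈ 0.1615.
P(at least one) = 1 − 0.1615 = 0.8385.

0.8385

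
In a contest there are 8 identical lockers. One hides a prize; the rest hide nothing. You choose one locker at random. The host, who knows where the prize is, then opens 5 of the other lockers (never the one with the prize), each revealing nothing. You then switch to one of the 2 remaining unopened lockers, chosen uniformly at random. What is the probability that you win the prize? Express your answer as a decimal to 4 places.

Your original locker holds the prize with probability 1/8, so the other 7 collectively hold it with probability 7/8.
The host can always find 5 empty lockers to open, so the reveals don't change that 7/8; it is now spread over the 2 remaining unopened lockers.
P(win by switching) = (7/8) · (1/2) = 7/16 ≈ 0.4375.

0.4375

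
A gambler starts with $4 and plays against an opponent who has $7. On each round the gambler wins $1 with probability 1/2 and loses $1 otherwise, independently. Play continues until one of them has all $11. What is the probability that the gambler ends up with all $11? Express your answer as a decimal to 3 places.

With a fair step, P(i) = ½P(i−1) + ½P(i+1) with P(0)=0, P(11)=1 has the linear solution P(i) = i/11.
P(4) = 4/11 ≈ 0.364.

0.364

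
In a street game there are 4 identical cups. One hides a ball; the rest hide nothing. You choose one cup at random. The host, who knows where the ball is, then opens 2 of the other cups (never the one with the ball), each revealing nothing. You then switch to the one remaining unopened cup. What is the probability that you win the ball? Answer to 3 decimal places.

0.750

Your original cup holds the ball with probability 1/4, so the other 3 collectively hold it with probability 3/4.
The host can always find 2 empty cups to open, so the reveals don't change that 3/4; it is now spread over the 1 remaining unopened cup.
P(win by switching) = (3/4) · (1/1) = 3/4 ≈ 0.750.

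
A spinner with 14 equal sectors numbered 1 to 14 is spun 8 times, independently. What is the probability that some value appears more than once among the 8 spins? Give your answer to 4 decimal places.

0.9180

P(all 8 different) = 14/14 · 13/14 · ··· · 7/14 ≈ 0.0820.
P(at least two equal) = 1 − 0.0820 = 0.9180.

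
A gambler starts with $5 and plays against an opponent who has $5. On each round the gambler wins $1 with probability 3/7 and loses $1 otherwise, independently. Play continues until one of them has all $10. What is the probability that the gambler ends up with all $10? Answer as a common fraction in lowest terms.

243/1267

Let r = q/p = (4/7)/(3/7) = 4/3. The recurrence P(i) = p·P(i+1) + q·P(i−1) with P(0)=0, P(10)=1 gives P(i) = (1 − r^i)/(1 − r^10).
P(5) = (1 − (4/3)^5) / (1 − (4/3)^10) = 243/1267.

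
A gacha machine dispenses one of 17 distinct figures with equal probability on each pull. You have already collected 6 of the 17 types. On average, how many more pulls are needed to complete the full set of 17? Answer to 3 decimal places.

51.338

Starting from 6 distinct types, each trial gives a new one with probability (17−i)/17 when i types are held, so the wait for the next new type is 17/(17−i).
E = 17/11 + 17/10 + 17/9 + 17/8 + 17/7 + 17/6 + 17/5 + 17/4 + 17/3 + 17/2 + 17/1 = 1423087/27720 ≈ 51.338.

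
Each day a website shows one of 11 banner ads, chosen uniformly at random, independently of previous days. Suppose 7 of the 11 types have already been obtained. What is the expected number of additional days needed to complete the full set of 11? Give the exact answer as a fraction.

Starting from 7 distinct types, each trial gives a new one with probability (11−i)/11 when i types are held, so the wait for the next new type is 11/(11−i).
E = 11/4 + 11/3 + 11/2 + 11/1 = 275/12.

275/12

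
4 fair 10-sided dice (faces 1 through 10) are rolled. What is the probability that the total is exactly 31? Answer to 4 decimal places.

There are 10^4 = 10000 equally likely outcomes.
The number of ordered 4-tuples from {1,…,10} summing to 31 is 220.
P(sum = 31) = 220/10000 = 11/500 ≈ 0.0220.

0.0220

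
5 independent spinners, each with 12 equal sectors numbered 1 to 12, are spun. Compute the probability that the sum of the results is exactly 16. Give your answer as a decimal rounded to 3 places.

0.005

There are 12^5 = 248832 equally likely outcomes.
The number of ordered 5-tuples from {1,…,12} summing to 16 is 1365.
P(sum = 16) = 1365/248832 = 455/82944 ≈ 0.005.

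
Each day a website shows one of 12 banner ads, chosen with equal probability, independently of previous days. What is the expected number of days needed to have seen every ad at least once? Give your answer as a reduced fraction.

86021/2310

After i distinct types are collected, each trial gives a new one with probability (12−i)/12, so the expected wait for the next new type is 12/(12−i).
E = 12/12 + 12/11 + 12/10 + 12/9 + 12/8 + 12/7 + 12/6 + 12/5 + 12/4 + 12/3 + 12/2 + 12/1 = 86021/2310.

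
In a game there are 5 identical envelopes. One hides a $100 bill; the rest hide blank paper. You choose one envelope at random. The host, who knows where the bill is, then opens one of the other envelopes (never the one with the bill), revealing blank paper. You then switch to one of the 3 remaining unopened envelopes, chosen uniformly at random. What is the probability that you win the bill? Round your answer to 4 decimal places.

0.2667

Your original envelope holds the bill with probability 1/5, so the other 4 collectively hold it with probability 4/5.
The host can always find an empty envelope to open, so this doesn't change that 4/5; it is now spread over the 3 remaining unopened envelopes.
P(win by switching) = (4/5) · (1/3) = 4/15 ≈ 0.2667.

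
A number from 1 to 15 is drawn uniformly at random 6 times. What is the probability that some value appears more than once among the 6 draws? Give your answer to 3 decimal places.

0.684

P(all 6 different) = 15/15 · 14/15 · ··· · 10/15 ≈ 0.316.
P(at least two equal) = 1 − 0.316 = 0.684.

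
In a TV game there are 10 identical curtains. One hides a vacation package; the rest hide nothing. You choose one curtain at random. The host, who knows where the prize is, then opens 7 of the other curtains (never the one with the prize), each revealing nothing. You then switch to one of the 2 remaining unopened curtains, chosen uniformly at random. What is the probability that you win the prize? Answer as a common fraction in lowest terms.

9/20

Your original curtain holds the prize with probability 1/10, so the other 9 collectively hold it with probability 9/10.
The host can always find 7 empty curtains to open, so the reveals don't change that 9/10; it is now spread over the 2 remaining unopened curtains.
P(win by switching) = (9/10) · (1/2) = 9/20.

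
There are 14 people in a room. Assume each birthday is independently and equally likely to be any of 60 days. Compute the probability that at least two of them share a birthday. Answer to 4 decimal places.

It's easier to compute the probability that all 14 are distinct.
P(all distinct) = 60/60 · 59/60 · ··· · 47/60 ≈ 0.1930.
So the probability of at least one match is 1 − 0.1930 = 0.8070.

0.8070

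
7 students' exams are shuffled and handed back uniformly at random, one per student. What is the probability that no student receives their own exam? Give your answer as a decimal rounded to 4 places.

This is the derangement probability: permutations of 7 with no fixed point.
D(7) = 7! · (1 − 1/1! + 1/2! − ··· + (−1)^7/7!) = 1854.
P = 1854/5040 = 103/280 ≈ 0.3679.

0.3679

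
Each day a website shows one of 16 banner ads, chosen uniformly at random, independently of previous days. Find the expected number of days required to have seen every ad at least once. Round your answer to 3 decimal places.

54.092

After i distinct types are collected, each trial gives a new one with probability (16−i)/16, so the expected wait for the next new type is 16/(16−i).
E = 16/16 + 16/15 + 16/14 + 16/13 + 16/12 + 16/11 + 16/10 + 16/9 + 16/8 + 16/7 + 16/6 + 16/5 + 16/4 + 16/3 + 16/2 + 16/1 = 2436559/45045 ≈ 54.092.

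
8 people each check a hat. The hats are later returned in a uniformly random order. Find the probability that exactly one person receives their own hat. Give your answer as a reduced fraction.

Choose which one is fixed: C(8,1) = 8 ways.
The remaining 7 must have no fixed point: D(7) = 1854.
P = 8·1854/40320 = 103/280.

103/280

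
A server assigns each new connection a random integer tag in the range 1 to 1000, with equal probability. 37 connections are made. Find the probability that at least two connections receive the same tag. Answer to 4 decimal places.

0.4905

It's easier to compute the probability that all 37 are distinct.
P(all distinct) = 1000/1000 · 999/1000 · ··· · 964/1000 ≈ 0.5095.
So the probability of at least one match is 1 − 0.5095 = 0.4905.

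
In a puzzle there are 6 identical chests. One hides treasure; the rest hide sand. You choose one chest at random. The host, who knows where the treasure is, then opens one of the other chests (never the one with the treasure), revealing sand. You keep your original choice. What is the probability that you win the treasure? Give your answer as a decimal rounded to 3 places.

0.167

The host can always open an empty chest regardless of your choice, so this gives no information about your original chest.
P(win by staying) = 1/6 ≈ 0.167.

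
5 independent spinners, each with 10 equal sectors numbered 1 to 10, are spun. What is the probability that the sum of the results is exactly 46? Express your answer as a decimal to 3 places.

0.001

There are 10^5 = 100000 equally likely outcomes.
The number of ordered 5-tuples from {1,…,10} summing to 46 is 70.
P(sum = 46) = 70/100000 = 7/10000 ≈ 0.001.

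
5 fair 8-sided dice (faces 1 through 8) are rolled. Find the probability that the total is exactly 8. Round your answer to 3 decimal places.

0.001

There are 8^5 = 32768 equally likely outcomes.
The number of ordered 5-tuples from {1,…,8} summing to 8 is 35.
P(sum = 8) = 35/32768 ≈ 0.001.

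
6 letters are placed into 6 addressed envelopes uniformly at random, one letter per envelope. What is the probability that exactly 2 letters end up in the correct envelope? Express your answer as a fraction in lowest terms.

3/16

Choose which 2 of the 6 are fixed: C(6,2) = 15 ways.
The remaining 4 must have no fixed point: D(4) = 9.
P = 15·9/720 = 3/16.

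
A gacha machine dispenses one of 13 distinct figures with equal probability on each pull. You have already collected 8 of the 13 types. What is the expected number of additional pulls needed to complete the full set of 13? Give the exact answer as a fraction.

1781/60

Starting from 8 distinct types, each trial gives a new one with probability (13−i)/13 when i types are held, so the wait for the next new type is 13/(13−i).
E = 13/5 + 13/4 + 13/3 + 13/2 + 13/1 = 1781/60.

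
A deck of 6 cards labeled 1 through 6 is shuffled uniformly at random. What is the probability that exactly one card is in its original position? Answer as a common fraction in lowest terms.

Choose which one is fixed: C(6,1) = 6 ways.
The remaining 5 must have no fixed point: D(5) = 44.
P = 6·44/720 = 11/30.

11/30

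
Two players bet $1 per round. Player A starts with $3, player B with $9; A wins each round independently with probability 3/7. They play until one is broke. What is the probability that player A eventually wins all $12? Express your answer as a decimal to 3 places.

Let r = q/p = (4/7)/(3/7) = 4/3. The recurrence P(i) = p·P(i+1) + q·P(i−1) with P(0)=0, P(12)=1 gives P(i) = (1 − r^i)/(1 − r^12).
P(3) = (1 − (4/3)^3) / (1 − (4/3)^12) = 19683/439075 ≈ 0.045.

0.045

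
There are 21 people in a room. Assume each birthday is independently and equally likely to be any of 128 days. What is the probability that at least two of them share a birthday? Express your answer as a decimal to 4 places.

0.8238

It's easier to compute the probability that all 21 are distinct.
P(all distinct) = 128/128 · 127/128 · ··· · 108/128 ≈ 0.1762.
So the probability of at least one match is 1 − 0.1762 = 0.8238.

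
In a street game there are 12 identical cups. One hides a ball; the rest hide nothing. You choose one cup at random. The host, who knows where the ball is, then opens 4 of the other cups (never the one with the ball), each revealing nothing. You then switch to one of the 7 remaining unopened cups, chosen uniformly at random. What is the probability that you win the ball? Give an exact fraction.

Your original cup holds the ball with probability 1/12, so the other 11 collectively hold it with probability 11/12.
The host can always find 4 empty cups to open, so the reveals don't change that 11/12; it is now spread over the 7 remaining unopened cups.
P(win by switching) = (11/12) · (1/7) = 11/84.

11/84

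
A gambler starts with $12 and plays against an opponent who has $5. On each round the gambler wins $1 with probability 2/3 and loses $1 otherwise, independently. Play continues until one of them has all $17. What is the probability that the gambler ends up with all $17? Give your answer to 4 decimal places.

Let r = q/p = (1/3)/(2/3) = 1/2. The recurrence P(i) = p·P(i+1) + q·P(i−1) with P(0)=0, P(17)=1 gives P(i) = (1 − r^i)/(1 − r^17).
P(12) = (1 − (1/2)^12) / (1 − (1/2)^17) = 131040/131071 ≈ 0.9998.

0.9998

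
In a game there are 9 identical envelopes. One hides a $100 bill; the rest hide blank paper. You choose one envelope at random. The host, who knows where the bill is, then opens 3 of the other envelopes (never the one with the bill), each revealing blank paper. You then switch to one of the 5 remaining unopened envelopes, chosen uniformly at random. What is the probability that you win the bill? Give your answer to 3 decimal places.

0.178

Your original envelope holds the bill with probability 1/9, so the other 8 collectively hold it with probability 8/9.
The host can always find 3 empty envelopes to open, so the reveals don't change that 8/9; it is now spread over the 5 remaining unopened envelopes.
P(win by switching) = (8/9) · (1/5) = 8/45 ≈ 0.178.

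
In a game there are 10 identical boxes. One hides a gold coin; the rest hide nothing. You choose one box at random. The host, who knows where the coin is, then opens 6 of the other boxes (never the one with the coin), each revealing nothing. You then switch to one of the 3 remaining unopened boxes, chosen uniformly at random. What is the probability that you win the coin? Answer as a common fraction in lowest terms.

Your original box holds the coin with probability 1/10, so the other 9 collectively hold it with probability 9/10.
The host can always find 6 empty boxes to open, so the reveals don't change that 9/10; it is now spread over the 3 remaining unopened boxes.
P(win by switching) = (9/10) · (1/3) = 3/10.

3/10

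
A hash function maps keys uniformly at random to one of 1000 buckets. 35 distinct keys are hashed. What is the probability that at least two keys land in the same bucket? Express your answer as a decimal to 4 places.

It's easier to compute the probability that all 35 are distinct.
P(all distinct) = 1000/1000 · 999/1000 · ··· · 966/1000 ≈ 0.5477.
So the probability of at least one match is 1 − 0.5477 = 0.4523.

0.4523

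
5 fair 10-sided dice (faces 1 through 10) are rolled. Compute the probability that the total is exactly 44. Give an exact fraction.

There are 10^5 = 100000 equally likely outcomes.
The number of ordered 5-tuples from {1,…,10} summing to 44 is 210.
P(sum = 44) = 210/100000 = 21/10000.

21/10000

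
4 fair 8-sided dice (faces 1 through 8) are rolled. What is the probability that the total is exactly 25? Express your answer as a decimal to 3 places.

0.029

There are 8^4 = 4096 equally likely outcomes.
The number of ordered 4-tuples from {1,…,8} summing to 25 is 120.
P(sum = 25) = 120/4096 = 15/512 ≈ 0.029.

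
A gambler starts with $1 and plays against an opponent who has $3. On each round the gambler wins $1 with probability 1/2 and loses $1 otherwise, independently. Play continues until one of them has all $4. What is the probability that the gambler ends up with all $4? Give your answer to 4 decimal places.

With a fair step, P(i) = ½P(i−1) + ½P(i+1) with P(0)=0, P(4)=1 has the linear solution P(i) = i/4.
P(1) = 1/4 ≈ 0.2500.

0.2500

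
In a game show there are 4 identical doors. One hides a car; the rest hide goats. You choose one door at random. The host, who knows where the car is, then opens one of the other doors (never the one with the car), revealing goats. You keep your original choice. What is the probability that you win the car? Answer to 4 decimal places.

0.2500

The host can always open an empty door regardless of your choice, so this gives no information about your original door.
P(win by staying) = 1/4 ≈ 0.2500.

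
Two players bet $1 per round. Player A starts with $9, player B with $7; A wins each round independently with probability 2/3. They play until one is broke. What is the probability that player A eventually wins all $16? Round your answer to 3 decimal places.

Let r = q/p = (1/3)/(2/3) = 1/2. The recurrence P(i) = p·P(i+1) + q·P(i−1) with P(0)=0, P(16)=1 gives P(i) = (1 − r^i)/(1 − r^16).
P(9) = (1 − (1/2)^9) / (1 − (1/2)^16) = 65408/65535 ≈ 0.998.

0.998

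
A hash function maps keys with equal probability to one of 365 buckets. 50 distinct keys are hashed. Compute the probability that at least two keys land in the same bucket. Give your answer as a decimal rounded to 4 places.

0.9704

It's easier to compute the probability that all 50 are distinct.
P(all distinct) = 365/365 · 364/365 · ··· · 316/365 ≈ 0.0296.
So the probability of at least one match is 1 − 0.0296 = 0.9704.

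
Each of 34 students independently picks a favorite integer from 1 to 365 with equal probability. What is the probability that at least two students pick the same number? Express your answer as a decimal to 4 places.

0.7953

It's easier to compute the probability that all 34 are distinct.
P(all distinct) = 365/365 · 364/365 · ··· · 332/365 ≈ 0.2047.
So the probability of at least one match is 1 − 0.2047 = 0.7953.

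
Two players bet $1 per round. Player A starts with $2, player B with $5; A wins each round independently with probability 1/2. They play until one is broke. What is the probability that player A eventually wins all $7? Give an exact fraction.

With a fair step, P(i) = ½P(i−1) + ½P(i+1) with P(0)=0, P(7)=1 has the linear solution P(i) = i/7.
P(2) = 2/7.

2/7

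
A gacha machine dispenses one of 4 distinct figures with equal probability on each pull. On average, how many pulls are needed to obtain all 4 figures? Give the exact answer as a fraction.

25/3

After i distinct types are collected, each trial gives a new one with probability (4−i)/4, so the expected wait for the next new type is 4/(4−i).
E = 4/4 + 4/3 + 4/2 + 4/1 = 25/3.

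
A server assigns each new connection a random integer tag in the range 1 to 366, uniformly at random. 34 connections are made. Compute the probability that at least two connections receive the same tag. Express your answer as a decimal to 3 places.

It's easier to compute the probability that all 34 are distinct.
P(all distinct) = 366/366 · 365/366 · ··· · 333/366 ≈ 0.206.
So the probability of at least one match is 1 − 0.206 = 0.794.

0.794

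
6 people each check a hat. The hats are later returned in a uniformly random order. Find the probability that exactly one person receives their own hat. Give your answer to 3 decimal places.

Choose which one is fixed: C(6,1) = 6 ways.
The remaining 5 must have no fixed point: D(5) = 44.
P = 6·44/720 = 11/30 ≈ 0.367.

0.367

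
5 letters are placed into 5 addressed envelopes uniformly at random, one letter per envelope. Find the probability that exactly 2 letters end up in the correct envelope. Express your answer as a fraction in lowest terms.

1/6

Choose which 2 of the 5 are fixed: C(5,2) = 10 ways.
The remaining 3 must have no fixed point: D(3) = 2.
P = 10·2/120 = 1/6.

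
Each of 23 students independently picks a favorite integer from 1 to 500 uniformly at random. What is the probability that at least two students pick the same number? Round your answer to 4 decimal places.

0.4018

It's easier to compute the probability that all 23 are distinct.
P(all distinct) = 500/500 · 499/500 · ··· · 478/500 ≈ 0.5982.
So the probability of at least one match is 1 − 0.5982 = 0.4018.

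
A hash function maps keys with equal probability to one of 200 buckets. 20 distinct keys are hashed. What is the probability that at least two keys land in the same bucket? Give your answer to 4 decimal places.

It's easier to compute the probability that all 20 are distinct.
P(all distinct) = 200/200 · 199/200 · ··· · 181/200 ≈ 0.3744.
So the probability of at least one match is 1 − 0.3744 = 0.6256.

0.6256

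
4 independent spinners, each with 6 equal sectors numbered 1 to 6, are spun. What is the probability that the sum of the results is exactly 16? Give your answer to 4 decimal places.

There are 6^4 = 1296 equally likely outcomes.
The number of ordered 4-tuples from {1,…,6} summing to 16 is 125.
P(sum = 16) = 125/1296 ≈ 0.0965.

0.0965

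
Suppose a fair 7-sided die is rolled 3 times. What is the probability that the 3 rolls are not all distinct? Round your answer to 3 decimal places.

0.388

P(all 3 different) = 7/7 · 6/7 · ··· · 5/7 ≈ 0.612.
P(at least two equal) = 1 − 0.612 = 0.388.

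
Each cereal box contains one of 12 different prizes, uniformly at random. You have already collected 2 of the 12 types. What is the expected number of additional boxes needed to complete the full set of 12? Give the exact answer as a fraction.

Starting from 2 distinct types, each trial gives a new one with probability (12−i)/12 when i types are held, so the wait for the next new type is 12/(12−i).
E = 12/10 + 12/9 + 12/8 + 12/7 + 12/6 + 12/5 + 12/4 + 12/3 + 12/2 + 12/1 = 7381/210.

7381/210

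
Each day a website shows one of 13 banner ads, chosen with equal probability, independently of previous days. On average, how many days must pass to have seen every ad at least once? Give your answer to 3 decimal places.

After i distinct types are collected, each trial gives a new one with probability (13−i)/13, so the expected wait for the next new type is 13/(13−i).
E = 13/13 + 13/12 + 13/11 + 13/10 + 13/9 + 13/8 + 13/7 + 13/6 + 13/5 + 13/4 + 13/3 + 13/2 + 13/1 = 1145993/27720 ≈ 41.342.

41.342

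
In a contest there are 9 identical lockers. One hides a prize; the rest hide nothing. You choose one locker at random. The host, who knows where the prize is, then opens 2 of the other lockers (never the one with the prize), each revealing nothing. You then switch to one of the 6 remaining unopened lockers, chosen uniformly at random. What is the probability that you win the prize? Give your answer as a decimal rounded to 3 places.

Your original locker holds the prize with probability 1/9, so the other 8 collectively hold it with probability 8/9.
The host can always find 2 empty lockers to open, so the reveals don't change that 8/9; it is now spread over the 6 remaining unopened lockers.
P(win by switching) = (8/9) · (1/6) = 4/27 ≈ 0.148.

0.148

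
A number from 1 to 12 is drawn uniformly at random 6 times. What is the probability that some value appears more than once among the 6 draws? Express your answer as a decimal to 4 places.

0.7772

P(all 6 different) = 12/12 · 11/12 · ··· · 7/12 ≈ 0.2228.
P(at least two equal) = 1 − 0.2228 = 0.7772.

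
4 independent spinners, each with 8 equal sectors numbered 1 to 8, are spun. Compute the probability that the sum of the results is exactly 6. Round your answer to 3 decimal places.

0.002

There are 8^4 = 4096 equally likely outcomes.
The number of ordered 4-tuples from {1,…,8} summing to 6 is 10.
P(sum = 6) = 10/4096 = 5/2048 ≈ 0.002.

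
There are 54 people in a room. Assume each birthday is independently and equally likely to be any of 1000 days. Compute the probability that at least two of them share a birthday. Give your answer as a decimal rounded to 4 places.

It's easier to compute the probability that all 54 are distinct.
P(all distinct) = 1000/1000 · 999/1000 · ··· · 947/1000 ≈ 0.2329.
So the probability of at least one match is 1 − 0.2329 = 0.7671.

0.7671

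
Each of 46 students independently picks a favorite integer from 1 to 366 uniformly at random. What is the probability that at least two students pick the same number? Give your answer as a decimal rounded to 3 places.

0.948

It's easier to compute the probability that all 46 are distinct.
P(all distinct) = 366/366 · 365/366 · ··· · 321/366 ≈ 0.052.
So the probability of at least one match is 1 − 0.052 = 0.948.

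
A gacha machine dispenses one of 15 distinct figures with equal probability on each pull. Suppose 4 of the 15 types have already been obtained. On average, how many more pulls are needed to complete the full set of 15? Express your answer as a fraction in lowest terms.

83711/1848

Starting from 4 distinct types, each trial gives a new one with probability (15−i)/15 when i types are held, so the wait for the next new type is 15/(15−i).
E = 15/11 + 15/10 + 15/9 + 15/8 + 15/7 + 15/6 + 15/5 + 15/4 + 15/3 + 15/2 + 15/1 = 83711/1848.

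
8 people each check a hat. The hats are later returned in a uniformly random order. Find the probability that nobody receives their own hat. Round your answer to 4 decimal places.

This is the derangement probability: permutations of 8 with no fixed point.
D(8) = 8! · (1 − 1/1! + 1/2! − ··· + (−1)^8/8!) = 14833.
P = 14833/40320 = 2119/5760 ≈ 0.3679.

0.3679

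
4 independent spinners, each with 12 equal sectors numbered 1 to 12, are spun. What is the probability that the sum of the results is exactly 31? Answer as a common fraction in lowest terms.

229/5184

There are 12^4 = 20736 equally likely outcomes.
The number of ordered 4-tuples from {1,…,12} summing to 31 is 916.
P(sum = 31) = 916/20736 = 229/5184.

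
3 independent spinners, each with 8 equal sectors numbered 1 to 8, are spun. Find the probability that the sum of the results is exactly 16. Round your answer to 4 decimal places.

0.0820

There are 8^3 = 512 equally likely outcomes.
The number of ordered 3-tuples from {1,…,8} summing to 16 is 42.
P(sum = 16) = 42/512 = 21/256 ≈ 0.0820.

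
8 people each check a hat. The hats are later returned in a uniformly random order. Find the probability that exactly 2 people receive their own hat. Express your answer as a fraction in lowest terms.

Choose which 2 of the 8 are fixed: C(8,2) = 28 ways.
The remaining 6 must have no fixed point: D(6) = 265.
P = 28·265/40320 = 53/288.

53/288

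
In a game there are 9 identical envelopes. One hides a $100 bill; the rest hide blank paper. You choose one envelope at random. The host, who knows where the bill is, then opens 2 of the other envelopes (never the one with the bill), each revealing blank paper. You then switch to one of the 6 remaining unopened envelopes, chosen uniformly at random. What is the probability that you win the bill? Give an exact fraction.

4/27

Your original envelope holds the bill with probability 1/9, so the other 8 collectively hold it with probability 8/9.
The host can always find 2 empty envelopes to open, so the reveals don't change that 8/9; it is now spread over the 6 remaining unopened envelopes.
P(win by switching) = (8/9) · (1/6) = 4/27.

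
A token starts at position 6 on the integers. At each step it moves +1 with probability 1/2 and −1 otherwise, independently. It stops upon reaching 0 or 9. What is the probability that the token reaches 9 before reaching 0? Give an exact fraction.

With a fair step, P(i) = ½P(i−1) + ½P(i+1) with P(0)=0, P(9)=1 has the linear solution P(i) = i/9.
P(6) = 6/9 = 2/3.

2/3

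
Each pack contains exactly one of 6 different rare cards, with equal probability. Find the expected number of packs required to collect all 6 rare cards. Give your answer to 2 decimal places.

After i distinct types are collected, each trial gives a new one with probability (6−i)/6, so the expected wait for the next new type is 6/(6−i).
E = 6/6 + 6/5 + 6/4 + 6/3 + 6/2 + 6/1 = 147/10 ≈ 14.70.

14.70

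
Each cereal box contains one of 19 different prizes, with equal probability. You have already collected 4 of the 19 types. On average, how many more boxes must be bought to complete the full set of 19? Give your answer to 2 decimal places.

Starting from 4 distinct types, each trial gives a new one with probability (19−i)/19 when i types are held, so the wait for the next new type is 19/(19−i).
E = 19/15 + 19/14 + 19/13 + 19/12 + 19/11 + 19/10 + 19/9 + 19/8 + 19/7 + 19/6 + 19/5 + 19/4 + 19/3 + 19/2 + 19/1 = 22719383/360360 ≈ 63.05.

63.05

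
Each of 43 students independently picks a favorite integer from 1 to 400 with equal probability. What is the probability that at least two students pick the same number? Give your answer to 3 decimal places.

It's easier to compute the probability that all 43 are distinct.
P(all distinct) = 400/400 · 399/400 · ··· · 358/400 ≈ 0.096.
So the probability of at least one match is 1 − 0.096 = 0.904.

0.904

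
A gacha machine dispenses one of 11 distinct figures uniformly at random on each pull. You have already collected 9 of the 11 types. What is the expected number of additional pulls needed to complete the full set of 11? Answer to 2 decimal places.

Starting from 9 distinct types, each trial gives a new one with probability (11−i)/11 when i types are held, so the wait for the next new type is 11/(11−i).
E = 11/2 + 11/1 = 33/2 ≈ 16.50.

16.50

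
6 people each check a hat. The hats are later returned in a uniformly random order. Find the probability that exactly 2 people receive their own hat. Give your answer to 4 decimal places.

Choose which 2 of the 6 are fixed: C(6,2) = 15 ways.
The remaining 4 must have no fixed point: D(4) = 9.
P = 15·9/720 = 3/16 ≈ 0.1875.

0.1875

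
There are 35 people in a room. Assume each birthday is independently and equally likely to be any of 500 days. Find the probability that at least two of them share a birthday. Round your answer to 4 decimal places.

0.7043

It's easier to compute the probability that all 35 are distinct.
P(all distinct) = 500/500 · 499/500 · ··· · 466/500 ≈ 0.2957.
So the probability of at least one match is 1 − 0.2957 = 0.7043.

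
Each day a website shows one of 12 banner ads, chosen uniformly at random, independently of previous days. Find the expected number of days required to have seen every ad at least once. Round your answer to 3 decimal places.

37.239

After i distinct types are collected, each trial gives a new one with probability (12−i)/12, so the expected wait for the next new type is 12/(12−i).
E = 12/12 + 12/11 + 12/10 + 12/9 + 12/8 + 12/7 + 12/6 + 12/5 + 12/4 + 12/3 + 12/2 + 12/1 = 86021/2310 ≈ 37.239.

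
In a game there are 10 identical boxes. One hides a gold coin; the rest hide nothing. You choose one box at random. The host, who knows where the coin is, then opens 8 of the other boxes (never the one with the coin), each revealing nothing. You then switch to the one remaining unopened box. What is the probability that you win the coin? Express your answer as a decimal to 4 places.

Your original box holds the coin with probability 1/10, so the other 9 collectively hold it with probability 9/10.
The host can always find 8 empty boxes to open, so the reveals don't change that 9/10; it is now spread over the 1 remaining unopened box.
P(win by switching) = (9/10) · (1/1) = 9/10 ≈ 0.9000.

0.9000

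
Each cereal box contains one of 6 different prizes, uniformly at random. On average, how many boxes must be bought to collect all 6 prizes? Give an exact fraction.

147/10

After i distinct types are collected, each trial gives a new one with probability (6−i)/6, so the expected wait for the next new type is 6/(6−i).
E = 6/6 + 6/5 + 6/4 + 6/3 + 6/2 + 6/1 = 147/10.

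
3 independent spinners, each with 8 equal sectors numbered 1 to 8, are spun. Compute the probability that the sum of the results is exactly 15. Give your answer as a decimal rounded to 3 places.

0.090

There are 8^3 = 512 equally likely outcomes.
The number of ordered 3-tuples from {1,…,8} summing to 15 is 46.
P(sum = 15) = 46/512 = 23/256 ≈ 0.090.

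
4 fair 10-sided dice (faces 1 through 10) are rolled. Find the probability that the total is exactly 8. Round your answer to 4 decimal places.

0.0035

There are 10^4 = 10000 equally likely outcomes.
The number of ordered 4-tuples from {1,…,10} summing to 8 is 35.
P(sum = 8) = 35/10000 = 7/2000 ≈ 0.0035.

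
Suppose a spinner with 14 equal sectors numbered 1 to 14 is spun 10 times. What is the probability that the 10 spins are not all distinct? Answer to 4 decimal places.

0.9874

P(all 10 different) = 14/14 · 13/14 · ··· · 5/14 ≈ 0.0126.
P(at least two equal) = 1 − 0.0126 = 0.9874.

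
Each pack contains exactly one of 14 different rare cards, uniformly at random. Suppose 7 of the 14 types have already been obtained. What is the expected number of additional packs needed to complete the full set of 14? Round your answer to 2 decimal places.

Starting from 7 distinct types, each trial gives a new one with probability (14−i)/14 when i types are held, so the wait for the next new type is 14/(14−i).
E = 14/7 + 14/6 + 14/5 + 14/4 + 14/3 + 14/2 + 14/1 = 363/10 ≈ 36.30.

36.30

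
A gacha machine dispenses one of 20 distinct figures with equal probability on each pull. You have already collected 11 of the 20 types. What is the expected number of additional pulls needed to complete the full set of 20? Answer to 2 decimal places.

Starting from 11 distinct types, each trial gives a new one with probability (20−i)/20 when i types are held, so the wait for the next new type is 20/(20−i).
E = 20/9 + 20/8 + 20/7 + 20/6 + 20/5 + 20/4 + 20/3 + 20/2 + 20/1 = 7129/126 ≈ 56.58.

56.58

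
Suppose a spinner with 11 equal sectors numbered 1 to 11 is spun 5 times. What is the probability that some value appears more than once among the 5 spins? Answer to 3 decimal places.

0.656

P(all 5 different) = 11/11 · 10/11 · ··· · 7/11 ≈ 0.344.
P(at least two equal) = 1 − 0.344 = 0.656.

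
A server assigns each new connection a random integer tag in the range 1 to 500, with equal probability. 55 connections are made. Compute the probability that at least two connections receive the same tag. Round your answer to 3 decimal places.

0.954

It's easier to compute the probability that all 55 are distinct.
P(all distinct) = 500/500 · 499/500 · ··· · 446/500 ≈ 0.046.
So the probability of at least one match is 1 − 0.046 = 0.954.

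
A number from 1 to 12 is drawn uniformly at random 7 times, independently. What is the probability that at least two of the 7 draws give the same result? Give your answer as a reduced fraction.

3071/3456

P(all 7 different) = 12/12 · 11/12 · ··· · 6/12 = 385/3456.
P(at least two equal) = 1 − 385/3456 = 3071/3456.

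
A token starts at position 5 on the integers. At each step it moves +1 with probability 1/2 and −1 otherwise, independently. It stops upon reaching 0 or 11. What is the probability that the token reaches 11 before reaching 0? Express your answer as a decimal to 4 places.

With a fair step, P(i) = ½P(i−1) + ½P(i+1) with P(0)=0, P(11)=1 has the linear solution P(i) = i/11.
P(5) = 5/11 ≈ 0.4545.

0.4545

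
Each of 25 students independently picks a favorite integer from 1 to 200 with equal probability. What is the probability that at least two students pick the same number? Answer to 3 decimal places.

0.791

It's easier to compute the probability that all 25 are distinct.
P(all distinct) = 200/200 · 199/200 · ··· · 176/200 ≈ 0.209.
So the probability of at least one match is 1 − 0.209 = 0.791.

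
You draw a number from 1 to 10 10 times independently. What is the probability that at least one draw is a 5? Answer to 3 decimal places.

P(no draw is a 5) = (9/10)^10 ≈ 0.349.
P(at least one) = 1 − 0.349 = 0.651.

0.651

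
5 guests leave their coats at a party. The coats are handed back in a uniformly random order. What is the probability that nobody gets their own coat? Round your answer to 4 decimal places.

This is the derangement probability: permutations of 5 with no fixed point.
D(5) = 5! · (1 − 1/1! + 1/2! − ··· + (−1)^5/5!) = 44.
P = 44/120 = 11/30 ≈ 0.3667.

0.3667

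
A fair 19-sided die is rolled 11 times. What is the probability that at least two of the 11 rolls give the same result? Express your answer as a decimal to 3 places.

0.974

P(all 11 different) = 19/19 · 18/19 · ··· · 9/19 ≈ 0.026.
P(at least two equal) = 1 − 0.026 = 0.974.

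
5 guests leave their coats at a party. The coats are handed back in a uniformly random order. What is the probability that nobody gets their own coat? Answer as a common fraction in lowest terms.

11/30

This is the derangement probability: permutations of 5 with no fixed point.
D(5) = 5! · (1 − 1/1! + 1/2! − ··· + (−1)^5/5!) = 44.
P = 44/120 = 11/30.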